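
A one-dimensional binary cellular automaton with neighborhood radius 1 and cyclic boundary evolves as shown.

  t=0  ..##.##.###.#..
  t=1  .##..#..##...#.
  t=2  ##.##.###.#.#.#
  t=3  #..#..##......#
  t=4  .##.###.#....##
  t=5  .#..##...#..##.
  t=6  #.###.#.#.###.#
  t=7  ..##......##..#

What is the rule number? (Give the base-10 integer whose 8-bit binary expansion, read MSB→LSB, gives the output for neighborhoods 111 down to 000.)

154

  nb ###: next=#  (t=0,i=9, bit7=1)
  nb ##.: next=.  (t=0,i=3, bit6=0)
  nb #.#: next=.  (t=0,i=4, bit5=0)
  nb #..: next=#  (t=0,i=13, bit4=1)
  nb .##: next=#  (t=0,i=2, bit3=1)
  nb .#.: next=.  (t=0,i=12, bit2=0)
  nb ..#: next=#  (t=0,i=1, bit1=1)
  nb ...: next=.  (t=0,i=0, bit0=0)
  bits 10011010 = 154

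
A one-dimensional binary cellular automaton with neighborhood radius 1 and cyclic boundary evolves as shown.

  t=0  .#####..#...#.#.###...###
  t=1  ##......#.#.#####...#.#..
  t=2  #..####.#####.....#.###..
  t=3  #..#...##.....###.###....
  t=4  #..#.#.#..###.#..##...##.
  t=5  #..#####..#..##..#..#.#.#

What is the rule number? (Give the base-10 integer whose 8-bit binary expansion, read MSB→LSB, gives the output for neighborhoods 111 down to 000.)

  ###|.  b7=0 t=0,i=2
  ##.|.  b6=0 t=0,i=5
  #.#|#  b5=1 t=0,i=0
  #..|.  b4=0 t=0,i=6
  .##|#  b3=1 t=0,i=1
  .#.|#  b2=1 t=0,i=8
  ..#|.  b1=0 t=0,i=7
  ...|#  b0=1 t=0,i=10
  bits 00101101 = 45

45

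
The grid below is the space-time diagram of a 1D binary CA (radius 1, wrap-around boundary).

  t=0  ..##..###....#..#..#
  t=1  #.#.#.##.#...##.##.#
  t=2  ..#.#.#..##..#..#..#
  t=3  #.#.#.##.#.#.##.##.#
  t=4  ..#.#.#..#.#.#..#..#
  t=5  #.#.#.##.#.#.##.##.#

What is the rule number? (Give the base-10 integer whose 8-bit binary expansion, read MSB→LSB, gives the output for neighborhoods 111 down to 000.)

156

  [7] ### => #  t=0,i=7
  [6] ##. => .  t=0,i=3
  [5] #.# => .  t=1,i=1
  [4] #.. => #  t=0,i=0
  [3] .## => #  t=0,i=2
  [2] .#. => #  t=0,i=13
  [1] ..# => .  t=0,i=1
  [0] ... => .  t=0,i=10
  bits 10011100 = 156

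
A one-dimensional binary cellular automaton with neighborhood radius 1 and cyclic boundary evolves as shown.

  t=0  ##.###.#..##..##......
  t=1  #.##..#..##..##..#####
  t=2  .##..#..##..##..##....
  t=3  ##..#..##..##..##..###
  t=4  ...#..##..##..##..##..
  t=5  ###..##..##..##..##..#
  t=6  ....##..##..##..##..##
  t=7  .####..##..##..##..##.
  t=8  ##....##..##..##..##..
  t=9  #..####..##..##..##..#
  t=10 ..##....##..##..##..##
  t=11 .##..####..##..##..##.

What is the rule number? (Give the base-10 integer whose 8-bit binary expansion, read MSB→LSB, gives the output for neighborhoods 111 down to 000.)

  [7] ### => .  t=0,i=4
  [6] ##. => .  t=0,i=1
  [5] #.# => #  t=0,i=2
  [4] #.. => .  t=0,i=8
  [3] .## => #  t=0,i=0
  [2] .#. => .  t=0,i=7
  [1] ..# => #  t=0,i=9
  [0] ... => #  t=0,i=17
  bits 00101011 = 43

43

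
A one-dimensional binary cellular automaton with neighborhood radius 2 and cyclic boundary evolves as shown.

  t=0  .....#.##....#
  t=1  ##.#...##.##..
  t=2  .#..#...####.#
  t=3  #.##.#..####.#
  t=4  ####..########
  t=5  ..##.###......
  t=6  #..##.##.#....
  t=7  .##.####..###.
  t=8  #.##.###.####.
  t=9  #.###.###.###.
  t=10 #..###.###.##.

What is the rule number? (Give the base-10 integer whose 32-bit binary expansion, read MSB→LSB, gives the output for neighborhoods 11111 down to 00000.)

  [31] ##### => .  t=4,i=0
  [30] ####. => #  t=2,i=10
  [29] ###.# => #  t=2,i=11
  [28] ###.. => #  t=4,i=3
  [27] ##.## => #  t=1,i=9
  [26] ##.#. => .  t=1,i=2
  [25] ##..# => .  t=1,i=12
  [24] ##... => .  t=0,i=9
  [23] #.### => .  t=5,i=5
  [22] #.##. => #  t=0,i=7
  [21] #.#.# => #  t=2,i=13
  [20] #.#.. => .  t=1,i=3
  [19] #..## => #  t=1,i=13
  [18] #..#. => #  t=2,i=3
  [17] #...# => .  t=1,i=5
  [16] #.... => #  t=0,i=1
  [15] .#### => #  t=2,i=9
  [14] .###. => #  t=5,i=6
  [13] .##.# => #  t=1,i=1
  [12] .##.. => #  t=0,i=8
  [11] .#.## => .  t=0,i=6
  [10] .#.#. => #  t=2,i=0
  [9] .#..# => #  t=2,i=2
  [8] .#... => #  t=0,i=0
  [7] ..### => #  t=2,i=8
  [6] ..##. => .  t=1,i=0
  [5] ..#.# => .  t=0,i=5
  [4] ..#.. => .  t=0,i=13
  [3] ...## => .  t=1,i=6
  [2] ...#. => .  t=0,i=4
  [1] ....# => #  t=0,i=3
  [0] ..... => .  t=0,i=2
  bits 01111000011011011111011110000010 = 2020472706

2020472706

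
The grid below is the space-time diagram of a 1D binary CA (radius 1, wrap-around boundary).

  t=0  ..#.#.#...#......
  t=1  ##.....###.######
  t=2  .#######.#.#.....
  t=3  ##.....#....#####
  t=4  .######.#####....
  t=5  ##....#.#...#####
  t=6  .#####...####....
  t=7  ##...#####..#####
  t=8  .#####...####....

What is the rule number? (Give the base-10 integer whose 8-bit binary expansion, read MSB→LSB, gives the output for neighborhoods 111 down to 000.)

  ### -> .   bit 7 = 0  t=1,i=0
  ##. -> #   bit 6 = 1  t=1,i=1
  #.# -> .   bit 5 = 0  t=0,i=3
  #.. -> #   bit 4 = 1  t=0,i=7
  .## -> #   bit 3 = 1  t=1,i=7
  .#. -> .   bit 2 = 0  t=0,i=2
  ..# -> #   bit 1 = 1  t=0,i=1
  ... -> #   bit 0 = 1  t=0,i=0
  bits 01011011 = 91

91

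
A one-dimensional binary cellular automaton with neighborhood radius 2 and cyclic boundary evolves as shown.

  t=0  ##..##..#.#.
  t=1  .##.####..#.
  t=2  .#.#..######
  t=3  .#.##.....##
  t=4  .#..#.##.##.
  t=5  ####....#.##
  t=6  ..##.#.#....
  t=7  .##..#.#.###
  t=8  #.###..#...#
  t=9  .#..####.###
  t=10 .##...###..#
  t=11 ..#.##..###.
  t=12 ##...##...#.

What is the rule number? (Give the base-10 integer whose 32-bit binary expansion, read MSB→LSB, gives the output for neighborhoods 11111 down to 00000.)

  nb #####: next=.  (t=2,i=8, bit31=0)
  nb ####.: next=#  (t=1,i=6, bit30=1)
  nb ###.#: next=#  (t=2,i=11, bit29=1)
  nb ###..: next=#  (t=1,i=7, bit28=1)
  nb ##.##: next=#  (t=1,i=3, bit27=1)
  nb ##.#.: next=.  (t=2,i=0, bit26=0)
  nb ##..#: next=#  (t=0,i=2, bit25=1)
  nb ##...: next=.  (t=3,i=5, bit24=0)
  nb #.###: next=.  (t=1,i=4, bit23=0)
  nb #.##.: next=.  (t=0,i=0, bit22=0)
  nb #.#.#: next=#  (t=0,i=10, bit21=1)
  nb #.#..: next=#  (t=2,i=3, bit20=1)
  nb #..##: next=.  (t=0,i=3, bit19=0)
  nb #..#.: next=#  (t=0,i=7, bit18=1)
  nb #...#: next=#  (t=8,i=9, bit17=1)
  nb #....: next=#  (t=3,i=6, bit16=1)
  nb .####: next=.  (t=1,i=5, bit15=0)
  nb .###.: next=.  (t=7,i=10, bit14=0)
  nb .##.#: next=.  (t=1,i=2, bit13=0)
  nb .##..: next=#  (t=0,i=1, bit12=1)
  nb .#.##: next=.  (t=0,i=11, bit11=0)
  nb .#.#.: next=.  (t=0,i=9, bit10=0)
  nb .#..#: next=#  (t=1,i=11, bit9=1)
  nb .#...: next=.  (t=6,i=8, bit8=0)
  nb ..###: next=.  (t=2,i=6, bit7=0)
  nb ..##.: next=#  (t=0,i=4, bit6=1)
  nb ..#.#: next=.  (t=0,i=8, bit5=0)
  nb ..#..: next=#  (t=1,i=10, bit4=1)
  nb ...##: next=#  (t=3,i=9, bit3=1)
  nb ...#.: next=#  (t=5,i=7, bit2=1)
  nb ....#: next=.  (t=3,i=8, bit1=0)
  nb .....: next=#  (t=3,i=7, bit0=1)
  bits 01111010001101110001001001011101 = 2050429533

2050429533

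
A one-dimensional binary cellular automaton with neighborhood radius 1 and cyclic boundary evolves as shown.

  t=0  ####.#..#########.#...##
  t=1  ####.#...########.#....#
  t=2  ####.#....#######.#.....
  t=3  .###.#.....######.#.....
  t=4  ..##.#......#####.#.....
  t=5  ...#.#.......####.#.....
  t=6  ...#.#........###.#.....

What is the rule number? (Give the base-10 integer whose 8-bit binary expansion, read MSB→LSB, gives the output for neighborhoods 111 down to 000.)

196

  ### -> #   bit 7 = 1  t=0,i=0
  ##. -> #   bit 6 = 1  t=0,i=3
  #.# -> .   bit 5 = 0  t=0,i=4
  #.. -> .   bit 4 = 0  t=0,i=6
  .## -> .   bit 3 = 0  t=0,i=8
  .#. -> #   bit 2 = 1  t=0,i=5
  ..# -> .   bit 1 = 0  t=0,i=7
  ... -> .   bit 0 = 0  t=0,i=20
  bits 11000100 = 196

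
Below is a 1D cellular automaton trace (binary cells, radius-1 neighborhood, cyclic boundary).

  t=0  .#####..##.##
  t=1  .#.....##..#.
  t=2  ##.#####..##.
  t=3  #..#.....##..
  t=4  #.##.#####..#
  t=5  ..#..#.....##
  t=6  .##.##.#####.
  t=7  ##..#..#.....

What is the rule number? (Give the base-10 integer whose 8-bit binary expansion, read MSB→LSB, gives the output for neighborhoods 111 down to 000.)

15

  ### -> .   bit 7 = 0  t=0,i=2
  ##. -> .   bit 6 = 0  t=0,i=5
  #.# -> .   bit 5 = 0  t=0,i=0
  #.. -> .   bit 4 = 0  t=0,i=6
  .## -> #   bit 3 = 1  t=0,i=1
  .#. -> #   bit 2 = 1  t=1,i=1
  ..# -> #   bit 1 = 1  t=0,i=7
  ... -> #   bit 0 = 1  t=1,i=3
  bits 00001111 = 15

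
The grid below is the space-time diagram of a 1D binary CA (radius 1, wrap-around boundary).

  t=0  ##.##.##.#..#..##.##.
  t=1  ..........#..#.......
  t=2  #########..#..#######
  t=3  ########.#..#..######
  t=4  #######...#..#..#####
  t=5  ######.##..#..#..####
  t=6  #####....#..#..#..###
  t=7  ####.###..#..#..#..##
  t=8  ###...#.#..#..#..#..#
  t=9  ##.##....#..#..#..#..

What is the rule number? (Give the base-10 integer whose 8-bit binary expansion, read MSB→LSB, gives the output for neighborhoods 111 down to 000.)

  nb ###: next=#  (t=2,i=0, bit7=1)
  nb ##.: next=.  (t=0,i=1, bit6=0)
  nb #.#: next=.  (t=0,i=2, bit5=0)
  nb #..: next=#  (t=0,i=10, bit4=1)
  nb .##: next=.  (t=0,i=0, bit3=0)
  nb .#.: next=.  (t=0,i=9, bit2=0)
  nb ..#: next=.  (t=0,i=11, bit1=0)
  nb ...: next=#  (t=1,i=0, bit0=1)
  bits 10010001 = 145

145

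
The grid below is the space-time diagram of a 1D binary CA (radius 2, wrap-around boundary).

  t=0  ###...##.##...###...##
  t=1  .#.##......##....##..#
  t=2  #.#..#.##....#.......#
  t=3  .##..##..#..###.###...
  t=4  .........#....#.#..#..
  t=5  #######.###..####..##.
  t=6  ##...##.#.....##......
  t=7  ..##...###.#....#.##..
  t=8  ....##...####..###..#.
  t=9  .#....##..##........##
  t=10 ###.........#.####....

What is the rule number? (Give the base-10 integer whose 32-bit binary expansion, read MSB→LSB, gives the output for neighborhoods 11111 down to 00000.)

  ##### -> .   bit 31 = 0  t=0,i=0
  ####. -> #   bit 30 = 1  t=0,i=1
  ###.# -> #   bit 29 = 1  t=3,i=14
  ###.. -> .   bit 28 = 0  t=0,i=2
  ##.## -> .   bit 27 = 0  t=0,i=8
  ##.#. -> #   bit 26 = 1  t=2,i=1
  ##..# -> .   bit 25 = 0  t=1,i=19
  ##... -> #   bit 24 = 1  t=0,i=3
  #.### -> #   bit 23 = 1  t=3,i=16
  #.##. -> .   bit 22 = 0  t=0,i=9
  #.#.# -> .   bit 21 = 0  t=1,i=1
  #.#.. -> #   bit 20 = 1  t=2,i=2
  #..## -> .   bit 19 = 0  t=3,i=4
  #..#. -> .   bit 18 = 0  t=1,i=20
  #...# -> #   bit 17 = 1  t=0,i=4
  #.... -> .   bit 16 = 0  t=1,i=6
  .#### -> #   bit 15 = 1  t=0,i=21
  .###. -> .   bit 14 = 0  t=0,i=15
  .##.# -> .   bit 13 = 0  t=0,i=7
  .##.. -> .   bit 12 = 0  t=0,i=10
  .#.## -> #   bit 11 = 1  t=1,i=2
  .#.#. -> #   bit 10 = 1  t=1,i=0
  .#..# -> .   bit 9 = 0  t=2,i=3
  .#... -> #   bit 8 = 1  t=2,i=14
  ..### -> .   bit 7 = 0  t=0,i=14
  ..##. -> .   bit 6 = 0  t=0,i=6
  ..#.# -> #   bit 5 = 1  t=1,i=21
  ..#.. -> #   bit 4 = 1  t=2,i=13
  ...## -> .   bit 3 = 0  t=0,i=5
  ...#. -> #   bit 2 = 1  t=2,i=12
  ....# -> .   bit 1 = 0  t=1,i=9
  ..... -> #   bit 0 = 1  t=1,i=7
  bits 01100101100100101000110100110101 = 1704103221

1704103221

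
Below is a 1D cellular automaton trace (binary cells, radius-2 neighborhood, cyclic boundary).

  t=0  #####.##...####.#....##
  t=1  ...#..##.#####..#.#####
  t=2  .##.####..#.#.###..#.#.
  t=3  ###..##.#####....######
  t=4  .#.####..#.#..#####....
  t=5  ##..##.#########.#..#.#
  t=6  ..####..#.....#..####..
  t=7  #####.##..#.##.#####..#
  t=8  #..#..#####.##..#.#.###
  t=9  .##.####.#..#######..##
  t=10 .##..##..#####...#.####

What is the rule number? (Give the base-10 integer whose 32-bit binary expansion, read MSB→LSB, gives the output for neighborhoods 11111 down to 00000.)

1115666158

  ##### -> .   bit 31 = 0  t=0,i=0
  ####. -> #   bit 30 = 1  t=0,i=3
  ###.# -> .   bit 29 = 0  t=0,i=4
  ###.. -> .   bit 28 = 0  t=1,i=13
  ##.## -> .   bit 27 = 0  t=0,i=5
  ##.#. -> .   bit 26 = 0  t=0,i=15
  ##..# -> #   bit 25 = 1  t=1,i=14
  ##... -> .   bit 24 = 0  t=0,i=8
  #.### -> .   bit 23 = 0  t=1,i=9
  #.##. -> #   bit 22 = 1  t=0,i=6
  #.#.# -> #   bit 21 = 1  t=2,i=12
  #.#.. -> #   bit 20 = 1  t=0,i=16
  #..## -> #   bit 19 = 1  t=1,i=5
  #..#. -> #   bit 18 = 1  t=1,i=15
  #...# -> #   bit 17 = 1  t=0,i=9
  #.... -> #   bit 16 = 1  t=0,i=18
  .#### -> #   bit 15 = 1  t=0,i=12
  .###. -> .   bit 14 = 0  t=2,i=15
  .##.# -> #   bit 13 = 1  t=1,i=7
  .##.. -> #   bit 12 = 1  t=0,i=7
  .#.## -> .   bit 11 = 0  t=1,i=17
  .#.#. -> #   bit 10 = 1  t=2,i=11
  .#..# -> #   bit 9 = 1  t=1,i=4
  .#... -> .   bit 8 = 0  t=0,i=17
  ..### -> #   bit 7 = 1  t=0,i=11
  ..##. -> #   bit 6 = 1  t=1,i=6
  ..#.# -> #   bit 5 = 1  t=1,i=16
  ..#.. -> .   bit 4 = 0  t=1,i=3
  ...## -> #   bit 3 = 1  t=0,i=10
  ...#. -> #   bit 2 = 1  t=1,i=2
  ....# -> #   bit 1 = 1  t=0,i=19
  ..... -> .   bit 0 = 0  t=4,i=21
  bits 01000010011111111011011011101110 = 1115666158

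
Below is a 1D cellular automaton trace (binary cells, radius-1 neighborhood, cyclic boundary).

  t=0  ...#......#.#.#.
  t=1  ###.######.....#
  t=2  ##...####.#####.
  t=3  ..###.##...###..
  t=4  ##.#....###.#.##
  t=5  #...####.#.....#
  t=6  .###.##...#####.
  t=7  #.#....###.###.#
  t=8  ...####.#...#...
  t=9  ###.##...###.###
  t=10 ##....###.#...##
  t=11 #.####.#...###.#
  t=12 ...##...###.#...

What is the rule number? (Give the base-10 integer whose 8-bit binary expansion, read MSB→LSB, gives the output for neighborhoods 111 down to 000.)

  [7] ### => #  t=1,i=0
  [6] ##. => .  t=1,i=2
  [5] #.# => .  t=0,i=11
  [4] #.. => #  t=0,i=4
  [3] .## => .  t=1,i=4
  [2] .#. => .  t=0,i=3
  [1] ..# => #  t=0,i=2
  [0] ... => #  t=0,i=0
  bits 10010011 = 147

147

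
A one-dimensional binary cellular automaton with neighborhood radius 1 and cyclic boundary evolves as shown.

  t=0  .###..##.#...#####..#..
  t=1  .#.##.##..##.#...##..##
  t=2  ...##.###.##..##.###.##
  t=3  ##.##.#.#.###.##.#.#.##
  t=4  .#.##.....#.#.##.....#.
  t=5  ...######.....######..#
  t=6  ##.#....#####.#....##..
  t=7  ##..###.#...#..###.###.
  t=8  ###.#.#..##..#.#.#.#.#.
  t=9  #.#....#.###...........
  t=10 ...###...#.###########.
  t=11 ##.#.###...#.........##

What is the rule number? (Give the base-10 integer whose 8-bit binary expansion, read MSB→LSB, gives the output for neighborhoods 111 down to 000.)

  nb ###: next=.  (t=0,i=2, bit7=0)
  nb ##.: next=#  (t=0,i=3, bit6=1)
  nb #.#: next=.  (t=0,i=8, bit5=0)
  nb #..: next=#  (t=0,i=4, bit4=1)
  nb .##: next=#  (t=0,i=1, bit3=1)
  nb .#.: next=.  (t=0,i=9, bit2=0)
  nb ..#: next=.  (t=0,i=0, bit1=0)
  nb ...: next=#  (t=0,i=11, bit0=1)
  bits 01011001 = 89

89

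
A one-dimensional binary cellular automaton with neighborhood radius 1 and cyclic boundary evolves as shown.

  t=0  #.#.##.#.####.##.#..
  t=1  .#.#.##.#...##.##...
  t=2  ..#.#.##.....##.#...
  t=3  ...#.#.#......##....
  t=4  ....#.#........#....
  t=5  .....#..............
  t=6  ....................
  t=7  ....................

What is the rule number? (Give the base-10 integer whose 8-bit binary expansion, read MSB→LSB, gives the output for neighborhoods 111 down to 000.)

96

  ### -> .   bit 7 = 0  t=0,i=10
  ##. -> #   bit 6 = 1  t=0,i=5
  #.# -> #   bit 5 = 1  t=0,i=1
  #.. -> .   bit 4 = 0  t=0,i=18
  .## -> .   bit 3 = 0  t=0,i=4
  .#. -> .   bit 2 = 0  t=0,i=0
  ..# -> .   bit 1 = 0  t=0,i=19
  ... -> .   bit 0 = 0  t=1,i=10
  bits 01100000 = 96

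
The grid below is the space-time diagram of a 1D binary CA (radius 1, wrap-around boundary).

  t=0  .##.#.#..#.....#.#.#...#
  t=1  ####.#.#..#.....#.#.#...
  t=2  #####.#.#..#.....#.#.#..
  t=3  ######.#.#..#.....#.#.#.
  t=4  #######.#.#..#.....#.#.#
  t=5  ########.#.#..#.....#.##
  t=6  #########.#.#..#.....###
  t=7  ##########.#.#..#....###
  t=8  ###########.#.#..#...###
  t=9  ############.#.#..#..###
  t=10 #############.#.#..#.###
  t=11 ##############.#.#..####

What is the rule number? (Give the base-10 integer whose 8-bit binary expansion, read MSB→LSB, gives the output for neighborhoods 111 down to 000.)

248

  ###|#  b7=1 t=1,i=1
  ##.|#  b6=1 t=0,i=2
  #.#|#  b5=1 t=0,i=0
  #..|#  b4=1 t=0,i=7
  .##|#  b3=1 t=0,i=1
  .#.|.  b2=0 t=0,i=4
  ..#|.  b1=0 t=0,i=8
  ...|.  b0=0 t=0,i=11
  bits 11111000 = 248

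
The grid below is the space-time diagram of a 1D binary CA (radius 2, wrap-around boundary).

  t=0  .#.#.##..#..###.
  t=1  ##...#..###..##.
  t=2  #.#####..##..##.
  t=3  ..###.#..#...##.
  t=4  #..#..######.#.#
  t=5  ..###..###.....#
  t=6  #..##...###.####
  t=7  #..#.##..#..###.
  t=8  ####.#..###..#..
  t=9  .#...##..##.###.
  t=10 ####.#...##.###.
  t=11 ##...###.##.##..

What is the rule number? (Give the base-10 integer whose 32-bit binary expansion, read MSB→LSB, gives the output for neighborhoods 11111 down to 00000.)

2446779255

  ##### -> #   bit 31 = 1  t=2,i=4
  ####. -> .   bit 30 = 0  t=2,i=5
  ###.# -> .   bit 29 = 0  t=3,i=4
  ###.. -> #   bit 28 = 1  t=0,i=14
  ##.## -> .   bit 27 = 0  t=1,i=15
  ##.#. -> .   bit 26 = 0  t=2,i=15
  ##..# -> .   bit 25 = 0  t=0,i=7
  ##... -> #   bit 24 = 1  t=1,i=2
  #.### -> #   bit 23 = 1  t=2,i=2
  #.##. -> #   bit 22 = 1  t=0,i=5
  #.#.# -> .   bit 21 = 0  t=0,i=3
  #.#.. -> #   bit 20 = 1  t=3,i=6
  #..## -> .   bit 19 = 0  t=0,i=11
  #..#. -> #   bit 18 = 1  t=0,i=0
  #...# -> #   bit 17 = 1  t=1,i=3
  #.... -> .   bit 16 = 0  t=5,i=11
  .#### -> #   bit 15 = 1  t=2,i=3
  .###. -> #   bit 14 = 1  t=0,i=13
  .##.# -> #   bit 13 = 1  t=1,i=14
  .##.. -> .   bit 12 = 0  t=0,i=6
  .#.## -> .   bit 11 = 0  t=0,i=4
  .#.#. -> .   bit 10 = 0  t=0,i=2
  .#..# -> #   bit 9 = 1  t=0,i=10
  .#... -> #   bit 8 = 1  t=3,i=10
  ..### -> .   bit 7 = 0  t=0,i=12
  ..##. -> #   bit 6 = 1  t=1,i=13
  ..#.# -> #   bit 5 = 1  t=0,i=1
  ..#.. -> #   bit 4 = 1  t=0,i=9
  ...## -> .   bit 3 = 0  t=3,i=1
  ...#. -> #   bit 2 = 1  t=1,i=4
  ....# -> #   bit 1 = 1  t=5,i=13
  ..... -> #   bit 0 = 1  t=5,i=12
  bits 10010001110101101110001101110111 = 2446779255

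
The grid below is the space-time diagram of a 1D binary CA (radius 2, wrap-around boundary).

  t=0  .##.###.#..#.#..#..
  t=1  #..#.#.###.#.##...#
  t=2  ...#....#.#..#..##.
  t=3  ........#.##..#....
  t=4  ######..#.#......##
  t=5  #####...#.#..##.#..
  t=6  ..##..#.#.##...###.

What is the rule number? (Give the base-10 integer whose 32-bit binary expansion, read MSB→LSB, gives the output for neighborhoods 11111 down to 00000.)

3427942953

  ##### -> #   bit 31 = 1  t=4,i=0
  ####. -> #   bit 30 = 1  t=4,i=4
  ###.# -> .   bit 29 = 0  t=0,i=6
  ###.. -> .   bit 28 = 0  t=4,i=5
  ##.## -> #   bit 27 = 1  t=0,i=3
  ##.#. -> #   bit 26 = 1  t=0,i=7
  ##..# -> .   bit 25 = 0  t=1,i=1
  ##... -> .   bit 24 = 0  t=1,i=15
  #.### -> .   bit 23 = 0  t=0,i=4
  #.##. -> #   bit 22 = 1  t=1,i=13
  #.#.# -> .   bit 21 = 0  t=1,i=5
  #.#.. -> #   bit 20 = 1  t=0,i=8
  #..## -> .   bit 19 = 0  t=2,i=15
  #..#. -> .   bit 18 = 0  t=0,i=10
  #...# -> #   bit 17 = 1  t=0,i=18
  #.... -> .   bit 16 = 0  t=2,i=0
  .#### -> .   bit 15 = 0  t=4,i=18
  .###. -> #   bit 14 = 1  t=0,i=5
  .##.# -> .   bit 13 = 0  t=0,i=2
  .##.. -> .   bit 12 = 0  t=1,i=0
  .#.## -> .   bit 11 = 0  t=1,i=6
  .#.#. -> .   bit 10 = 0  t=0,i=12
  .#..# -> #   bit 9 = 1  t=0,i=9
  .#... -> .   bit 8 = 0  t=0,i=17
  ..### -> .   bit 7 = 0  t=4,i=17
  ..##. -> .   bit 6 = 0  t=0,i=1
  ..#.# -> #   bit 5 = 1  t=0,i=11
  ..#.. -> .   bit 4 = 0  t=0,i=16
  ...## -> #   bit 3 = 1  t=0,i=0
  ...#. -> .   bit 2 = 0  t=2,i=2
  ....# -> .   bit 1 = 0  t=2,i=1
  ..... -> #   bit 0 = 1  t=3,i=0
  bits 11001100010100100100001000101001 = 3427942953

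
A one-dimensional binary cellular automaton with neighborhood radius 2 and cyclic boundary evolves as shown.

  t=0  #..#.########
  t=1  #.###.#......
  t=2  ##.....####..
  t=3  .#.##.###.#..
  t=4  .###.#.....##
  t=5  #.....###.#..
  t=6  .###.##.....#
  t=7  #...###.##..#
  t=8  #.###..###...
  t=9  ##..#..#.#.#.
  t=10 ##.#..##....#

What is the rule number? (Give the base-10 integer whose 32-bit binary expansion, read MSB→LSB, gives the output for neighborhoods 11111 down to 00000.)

407345577

  nb #####: next=.  (t=0,i=7, bit31=0)
  nb ####.: next=.  (t=0,i=12, bit30=0)
  nb ###.#: next=.  (t=1,i=4, bit29=0)
  nb ###..: next=#  (t=0,i=0, bit28=1)
  nb ##.##: next=#  (t=3,i=5, bit27=1)
  nb ##.#.: next=.  (t=1,i=5, bit26=0)
  nb ##..#: next=.  (t=0,i=1, bit25=0)
  nb ##...: next=.  (t=2,i=2, bit24=0)
  nb #.###: next=.  (t=0,i=5, bit23=0)
  nb #.##.: next=#  (t=3,i=3, bit22=1)
  nb #.#.#: next=.  (t=9,i=9, bit21=0)
  nb #.#..: next=.  (t=1,i=6, bit20=0)
  nb #..##: next=.  (t=2,i=12, bit19=0)
  nb #..#.: next=#  (t=0,i=2, bit18=1)
  nb #...#: next=#  (t=3,i=12, bit17=1)
  nb #....: next=#  (t=1,i=8, bit16=1)
  nb .####: next=#  (t=0,i=6, bit15=1)
  nb .###.: next=.  (t=1,i=3, bit14=0)
  nb .##.#: next=.  (t=3,i=4, bit13=0)
  nb .##..: next=#  (t=2,i=1, bit12=1)
  nb .#.##: next=#  (t=0,i=4, bit11=1)
  nb .#.#.: next=.  (t=9,i=8, bit10=0)
  nb .#..#: next=.  (t=5,i=11, bit9=0)
  nb .#...: next=#  (t=1,i=7, bit8=1)
  nb ..###: next=#  (t=2,i=7, bit7=1)
  nb ..##.: next=.  (t=2,i=0, bit6=0)
  nb ..#.#: next=#  (t=0,i=3, bit5=1)
  nb ..#..: next=.  (t=5,i=0, bit4=0)
  nb ...##: next=#  (t=2,i=6, bit3=1)
  nb ...#.: next=.  (t=1,i=12, bit2=0)
  nb ....#: next=.  (t=1,i=11, bit1=0)
  nb .....: next=#  (t=1,i=9, bit0=1)
  bits 00011000010001111001100110101001 = 407345577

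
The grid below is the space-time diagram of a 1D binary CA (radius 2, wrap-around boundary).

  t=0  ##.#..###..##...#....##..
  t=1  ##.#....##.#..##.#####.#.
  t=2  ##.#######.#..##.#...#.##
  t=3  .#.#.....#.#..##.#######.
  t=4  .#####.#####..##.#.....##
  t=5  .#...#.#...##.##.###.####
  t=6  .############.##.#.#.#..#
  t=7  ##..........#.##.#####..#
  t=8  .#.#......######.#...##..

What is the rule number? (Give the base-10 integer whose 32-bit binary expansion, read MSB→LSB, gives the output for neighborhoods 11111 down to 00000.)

854797678

  #####|.  b31=0 t=1,i=19
  ####.|.  b30=0 t=1,i=20
  ###.#|#  b29=1 t=1,i=21
  ###..|#  b28=1 t=0,i=8
  ##.##|.  b27=0 t=1,i=16
  ##.#.|.  b26=0 t=0,i=2
  ##..#|#  b25=1 t=0,i=9
  ##...|.  b24=0 t=0,i=13
  #.###|#  b23=1 t=1,i=17
  #.##.|#  b22=1 t=1,i=0
  #.#.#|#  b21=1 t=1,i=23
  #.#..|#  b20=1 t=0,i=3
  #..##|.  b19=0 t=0,i=5
  #..#.|.  b18=0 t=3,i=0
  #...#|#  b17=1 t=0,i=14
  #....|#  b16=1 t=0,i=18
  .####|.  b15=0 t=1,i=18
  .###.|.  b14=0 t=0,i=7
  .##.#|#  b13=1 t=0,i=1
  .##..|.  b12=0 t=0,i=12
  .#.##|#  b11=1 t=1,i=24
  .#.#.|#  b10=1 t=3,i=2
  .#..#|.  b9=0 t=0,i=4
  .#...|#  b8=1 t=0,i=17
  ..###|.  b7=0 t=0,i=6
  ..##.|#  b6=1 t=0,i=0
  ..#.#|#  b5=1 t=2,i=21
  ..#..|.  b4=0 t=0,i=16
  ...##|#  b3=1 t=0,i=20
  ...#.|#  b2=1 t=0,i=15
  ....#|#  b1=1 t=0,i=19
  .....|.  b0=0 t=3,i=6
  bits 00110010111100110010110101101110 = 854797678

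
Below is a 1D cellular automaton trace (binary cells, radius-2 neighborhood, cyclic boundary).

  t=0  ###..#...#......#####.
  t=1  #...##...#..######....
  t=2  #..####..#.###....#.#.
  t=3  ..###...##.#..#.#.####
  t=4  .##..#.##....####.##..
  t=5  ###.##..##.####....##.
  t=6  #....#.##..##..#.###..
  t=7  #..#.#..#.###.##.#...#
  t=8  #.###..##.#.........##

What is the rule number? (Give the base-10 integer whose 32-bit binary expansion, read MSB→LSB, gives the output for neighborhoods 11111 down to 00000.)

  [31] ##### => .  t=0,i=18
  [30] ####. => .  t=0,i=19
  [29] ###.# => .  t=0,i=20
  [28] ###.. => .  t=0,i=2
  [27] ##.## => .  t=0,i=21
  [26] ##.#. => .  t=3,i=10
  [25] ##..# => .  t=0,i=3
  [24] ##... => #  t=1,i=6
  [23] #.### => #  t=0,i=0
  [22] #.##. => .  t=4,i=7
  [21] #.#.# => #  t=2,i=20
  [20] #.#.. => .  t=2,i=0
  [19] #..## => #  t=1,i=11
  [18] #..#. => #  t=0,i=4
  [17] #...# => .  t=0,i=7
  [16] #.... => .  t=0,i=11
  [15] .#### => #  t=0,i=17
  [14] .###. => .  t=0,i=1
  [13] .##.# => .  t=3,i=9
  [12] .##.. => #  t=1,i=5
  [11] .#.## => .  t=2,i=10
  [10] .#.#. => #  t=2,i=19
  [9] .#..# => .  t=1,i=10
  [8] .#... => .  t=0,i=6
  [7] ..### => #  t=0,i=16
  [6] ..##. => #  t=1,i=4
  [5] ..#.# => #  t=2,i=9
  [4] ..#.. => #  t=0,i=5
  [3] ...## => #  t=0,i=15
  [2] ...#. => .  t=0,i=8
  [1] ....# => #  t=0,i=14
  [0] ..... => #  t=0,i=12
  bits 00000001101011001001010011111011 = 28087547

28087547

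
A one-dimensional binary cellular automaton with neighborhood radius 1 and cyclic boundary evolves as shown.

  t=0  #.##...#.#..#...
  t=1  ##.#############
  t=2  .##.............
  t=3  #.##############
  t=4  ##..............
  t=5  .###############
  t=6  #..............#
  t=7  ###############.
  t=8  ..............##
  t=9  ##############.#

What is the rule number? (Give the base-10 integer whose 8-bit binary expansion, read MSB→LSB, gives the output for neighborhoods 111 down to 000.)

  ###|.  b7=0 t=1,i=0
  ##.|#  b6=1 t=0,i=3
  #.#|#  b5=1 t=0,i=1
  #..|#  b4=1 t=0,i=4
  .##|.  b3=0 t=0,i=2
  .#.|#  b2=1 t=0,i=0
  ..#|#  b1=1 t=0,i=6
  ...|#  b0=1 t=0,i=5
  bits 01110111 = 119

119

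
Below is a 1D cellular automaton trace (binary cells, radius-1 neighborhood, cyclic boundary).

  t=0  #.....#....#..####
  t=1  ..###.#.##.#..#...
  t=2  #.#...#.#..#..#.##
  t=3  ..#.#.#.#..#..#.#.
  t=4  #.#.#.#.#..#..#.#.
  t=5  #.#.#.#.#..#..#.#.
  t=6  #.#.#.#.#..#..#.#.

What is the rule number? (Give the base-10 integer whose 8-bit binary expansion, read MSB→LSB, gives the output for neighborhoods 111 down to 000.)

13

  ###|.  b7=0 t=0,i=15
  ##.|.  b6=0 t=0,i=0
  #.#|.  b5=0 t=1,i=5
  #..|.  b4=0 t=0,i=1
  .##|#  b3=1 t=0,i=14
  .#.|#  b2=1 t=0,i=6
  ..#|.  b1=0 t=0,i=5
  ...|#  b0=1 t=0,i=2
  bits 00001101 = 13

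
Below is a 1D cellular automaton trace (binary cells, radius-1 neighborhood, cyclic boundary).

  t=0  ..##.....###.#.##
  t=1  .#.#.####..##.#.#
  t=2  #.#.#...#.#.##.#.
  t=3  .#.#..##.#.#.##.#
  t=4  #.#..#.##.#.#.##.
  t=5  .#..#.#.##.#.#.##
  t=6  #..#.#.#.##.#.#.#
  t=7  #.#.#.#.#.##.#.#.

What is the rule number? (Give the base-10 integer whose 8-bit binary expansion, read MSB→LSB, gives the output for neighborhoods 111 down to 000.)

99

  nb ###: next=.  (t=0,i=10, bit7=0)
  nb ##.: next=#  (t=0,i=3, bit6=1)
  nb #.#: next=#  (t=0,i=12, bit5=1)
  nb #..: next=.  (t=0,i=0, bit4=0)
  nb .##: next=.  (t=0,i=2, bit3=0)
  nb .#.: next=.  (t=0,i=13, bit2=0)
  nb ..#: next=#  (t=0,i=1, bit1=1)
  nb ...: next=#  (t=0,i=5, bit0=1)
  bits 01100011 = 99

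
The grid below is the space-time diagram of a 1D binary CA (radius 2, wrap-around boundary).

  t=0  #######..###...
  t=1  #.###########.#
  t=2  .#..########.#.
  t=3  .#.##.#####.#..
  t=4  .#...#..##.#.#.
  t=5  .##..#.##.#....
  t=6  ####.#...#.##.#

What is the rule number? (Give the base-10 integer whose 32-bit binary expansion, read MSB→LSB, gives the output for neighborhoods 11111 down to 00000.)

3741929978

  #####|#  b31=1 t=0,i=2
  ####.|#  b30=1 t=0,i=5
  ###.#|.  b29=0 t=1,i=12
  ###..|#  b28=1 t=0,i=6
  ##.##|#  b27=1 t=1,i=1
  ##.#.|#  b26=1 t=2,i=12
  ##..#|#  b25=1 t=0,i=7
  ##...|#  b24=1 t=0,i=12
  #.###|.  b23=0 t=1,i=2
  #.##.|.  b22=0 t=1,i=14
  #.#.#|.  b21=0 t=4,i=11
  #.#..|.  b20=0 t=2,i=13
  #..##|#  b19=1 t=0,i=8
  #..#.|.  b18=0 t=2,i=0
  #...#|.  b17=0 t=0,i=13
  #....|#  b16=1 t=5,i=12
  .####|.  b15=0 t=0,i=1
  .###.|#  b14=1 t=0,i=10
  .##.#|.  b13=0 t=1,i=0
  .##..|#  b12=1 t=5,i=2
  .#.##|.  b11=0 t=3,i=2
  .#.#.|.  b10=0 t=4,i=12
  .#..#|.  b9=0 t=2,i=2
  .#...|#  b8=1 t=3,i=13
  ..###|#  b7=1 t=0,i=0
  ..##.|#  b6=1 t=4,i=8
  ..#.#|#  b5=1 t=3,i=1
  ..#..|#  b4=1 t=2,i=1
  ...##|#  b3=1 t=0,i=14
  ...#.|.  b2=0 t=3,i=0
  ....#|#  b1=1 t=5,i=14
  .....|.  b0=0 t=5,i=13
  bits 11011111000010010101000111111010 = 3741929978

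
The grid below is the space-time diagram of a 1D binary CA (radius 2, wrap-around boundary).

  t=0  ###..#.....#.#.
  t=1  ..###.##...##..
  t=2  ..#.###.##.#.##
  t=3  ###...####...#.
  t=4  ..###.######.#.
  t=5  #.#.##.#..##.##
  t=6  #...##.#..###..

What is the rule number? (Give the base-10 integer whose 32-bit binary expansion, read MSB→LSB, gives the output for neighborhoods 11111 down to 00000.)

2069341664

  nb #####: next=.  (t=4,i=8, bit31=0)
  nb ####.: next=#  (t=3,i=8, bit30=1)
  nb ###.#: next=#  (t=1,i=4, bit29=1)
  nb ###..: next=#  (t=0,i=2, bit28=1)
  nb ##.##: next=#  (t=1,i=5, bit27=1)
  nb ##.#.: next=.  (t=2,i=10, bit26=0)
  nb ##..#: next=#  (t=0,i=3, bit25=1)
  nb ##...: next=#  (t=1,i=8, bit24=1)
  nb #.###: next=.  (t=0,i=0, bit23=0)
  nb #.##.: next=#  (t=1,i=6, bit22=1)
  nb #.#.#: next=.  (t=0,i=13, bit21=0)
  nb #.#..: next=#  (t=4,i=13, bit20=1)
  nb #..##: next=.  (t=5,i=9, bit19=0)
  nb #..#.: next=#  (t=0,i=4, bit18=1)
  nb #...#: next=#  (t=1,i=9, bit17=1)
  nb #....: next=#  (t=0,i=7, bit16=1)
  nb .####: next=#  (t=3,i=7, bit15=1)
  nb .###.: next=.  (t=0,i=1, bit14=0)
  nb .##.#: next=#  (t=2,i=9, bit13=1)
  nb .##..: next=.  (t=1,i=7, bit12=0)
  nb .#.##: next=.  (t=0,i=14, bit11=0)
  nb .#.#.: next=#  (t=0,i=12, bit10=1)
  nb .#..#: next=.  (t=5,i=8, bit9=0)
  nb .#...: next=#  (t=0,i=6, bit8=1)
  nb ..###: next=#  (t=1,i=2, bit7=1)
  nb ..##.: next=#  (t=1,i=11, bit6=1)
  nb ..#.#: next=#  (t=0,i=11, bit5=1)
  nb ..#..: next=.  (t=0,i=5, bit4=0)
  nb ...##: next=.  (t=1,i=1, bit3=0)
  nb ...#.: next=.  (t=0,i=10, bit2=0)
  nb ....#: next=.  (t=0,i=9, bit1=0)
  nb .....: next=.  (t=0,i=8, bit0=0)
  bits 01111011010101111010010111100000 = 2069341664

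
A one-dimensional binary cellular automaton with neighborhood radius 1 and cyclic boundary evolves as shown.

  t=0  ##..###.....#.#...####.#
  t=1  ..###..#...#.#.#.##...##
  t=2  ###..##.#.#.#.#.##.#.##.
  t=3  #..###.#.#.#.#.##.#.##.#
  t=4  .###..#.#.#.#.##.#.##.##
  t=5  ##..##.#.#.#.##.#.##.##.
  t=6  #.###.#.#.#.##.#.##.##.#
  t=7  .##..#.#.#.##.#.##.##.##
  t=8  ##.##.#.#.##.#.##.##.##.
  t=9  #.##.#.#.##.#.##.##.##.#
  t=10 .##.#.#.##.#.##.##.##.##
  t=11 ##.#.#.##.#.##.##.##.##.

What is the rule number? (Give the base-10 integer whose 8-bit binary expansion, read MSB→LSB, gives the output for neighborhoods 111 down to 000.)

  ###|.  b7=0 t=0,i=0
  ##.|.  b6=0 t=0,i=1
  #.#|#  b5=1 t=0,i=13
  #..|#  b4=1 t=0,i=2
  .##|#  b3=1 t=0,i=4
  .#.|.  b2=0 t=0,i=12
  ..#|#  b1=1 t=0,i=3
  ...|.  b0=0 t=0,i=8
  bits 00111010 = 58

58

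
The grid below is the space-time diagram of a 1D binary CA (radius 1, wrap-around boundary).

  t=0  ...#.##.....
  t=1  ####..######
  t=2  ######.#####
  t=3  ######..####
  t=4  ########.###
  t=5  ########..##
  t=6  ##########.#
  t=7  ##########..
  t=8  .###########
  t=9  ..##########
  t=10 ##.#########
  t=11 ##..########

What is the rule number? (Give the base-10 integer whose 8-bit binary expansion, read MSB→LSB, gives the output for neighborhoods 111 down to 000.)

215

  nb ###: next=#  (t=1,i=0, bit7=1)
  nb ##.: next=#  (t=0,i=6, bit6=1)
  nb #.#: next=.  (t=0,i=4, bit5=0)
  nb #..: next=#  (t=0,i=7, bit4=1)
  nb .##: next=.  (t=0,i=5, bit3=0)
  nb .#.: next=#  (t=0,i=3, bit2=1)
  nb ..#: next=#  (t=0,i=2, bit1=1)
  nb ...: next=#  (t=0,i=0, bit0=1)
  bits 11010111 = 215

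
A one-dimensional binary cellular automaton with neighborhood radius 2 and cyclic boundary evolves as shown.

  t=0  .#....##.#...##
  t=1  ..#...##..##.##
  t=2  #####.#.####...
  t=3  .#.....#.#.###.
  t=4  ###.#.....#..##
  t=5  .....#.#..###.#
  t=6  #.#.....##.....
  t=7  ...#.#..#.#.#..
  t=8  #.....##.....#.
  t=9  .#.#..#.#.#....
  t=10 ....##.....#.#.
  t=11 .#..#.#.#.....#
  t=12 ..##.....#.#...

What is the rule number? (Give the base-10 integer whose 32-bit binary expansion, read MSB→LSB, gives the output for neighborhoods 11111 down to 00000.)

319728465

  [31] ##### => .  t=2,i=2
  [30] ####. => .  t=2,i=3
  [29] ###.# => .  t=2,i=4
  [28] ###.. => #  t=2,i=11
  [27] ##.## => .  t=1,i=12
  [26] ##.#. => .  t=0,i=0
  [25] ##..# => #  t=1,i=0
  [24] ##... => #  t=2,i=12
  [23] #.### => .  t=2,i=8
  [22] #.##. => .  t=1,i=13
  [21] #.#.# => .  t=2,i=6
  [20] #.#.. => .  t=0,i=1
  [19] #..## => #  t=1,i=9
  [18] #..#. => #  t=1,i=1
  [17] #...# => #  t=0,i=11
  [16] #.... => .  t=0,i=3
  [15] .#### => #  t=2,i=1
  [14] .###. => .  t=3,i=12
  [13] .##.# => #  t=0,i=7
  [12] .##.. => .  t=1,i=7
  [11] .#.## => #  t=2,i=7
  [10] .#.#. => .  t=3,i=8
  [9] .#..# => #  t=4,i=11
  [8] .#... => #  t=0,i=2
  [7] ..### => .  t=2,i=0
  [6] ..##. => #  t=0,i=6
  [5] ..#.# => .  t=3,i=7
  [4] ..#.. => #  t=1,i=2
  [3] ...## => .  t=0,i=5
  [2] ...#. => .  t=3,i=6
  [1] ....# => .  t=0,i=4
  [0] ..... => #  t=3,i=4
  bits 00010011000011101010101101010001 = 319728465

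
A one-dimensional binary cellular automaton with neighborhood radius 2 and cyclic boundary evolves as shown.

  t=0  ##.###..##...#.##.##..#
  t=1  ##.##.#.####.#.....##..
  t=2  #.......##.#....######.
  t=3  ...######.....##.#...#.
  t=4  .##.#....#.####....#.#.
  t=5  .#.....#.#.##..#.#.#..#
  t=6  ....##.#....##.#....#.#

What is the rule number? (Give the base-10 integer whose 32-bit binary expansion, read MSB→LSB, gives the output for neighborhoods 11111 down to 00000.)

595776123

  #####|.  b31=0 t=2,i=18
  ####.|.  b30=0 t=1,i=10
  ###.#|#  b29=1 t=0,i=1
  ###..|.  b28=0 t=0,i=5
  ##.##|.  b27=0 t=0,i=2
  ##.#.|.  b26=0 t=1,i=5
  ##..#|#  b25=1 t=0,i=6
  ##...|#  b24=1 t=0,i=10
  #.###|#  b23=1 t=0,i=3
  #.##.|.  b22=0 t=0,i=15
  #.#.#|.  b21=0 t=1,i=6
  #.#..|.  b20=0 t=1,i=13
  #..##|.  b19=0 t=0,i=7
  #..#.|.  b18=0 t=5,i=14
  #...#|#  b17=1 t=0,i=11
  #....|.  b16=0 t=1,i=15
  .####|#  b15=1 t=1,i=9
  .###.|#  b14=1 t=0,i=0
  .##.#|.  b13=0 t=0,i=16
  .##..|#  b12=1 t=0,i=9
  .#.##|.  b11=0 t=0,i=14
  .#.#.|.  b10=0 t=4,i=20
  .#..#|#  b9=1 t=4,i=22
  .#...|.  b8=0 t=1,i=14
  ..###|.  b7=0 t=0,i=22
  ..##.|#  b6=1 t=0,i=8
  ..#.#|#  b5=1 t=0,i=13
  ..#..|#  b4=1 t=3,i=21
  ...##|#  b3=1 t=1,i=18
  ...#.|.  b2=0 t=0,i=12
  ....#|#  b1=1 t=1,i=17
  .....|#  b0=1 t=1,i=16
  bits 00100011100000101101001001111011 = 595776123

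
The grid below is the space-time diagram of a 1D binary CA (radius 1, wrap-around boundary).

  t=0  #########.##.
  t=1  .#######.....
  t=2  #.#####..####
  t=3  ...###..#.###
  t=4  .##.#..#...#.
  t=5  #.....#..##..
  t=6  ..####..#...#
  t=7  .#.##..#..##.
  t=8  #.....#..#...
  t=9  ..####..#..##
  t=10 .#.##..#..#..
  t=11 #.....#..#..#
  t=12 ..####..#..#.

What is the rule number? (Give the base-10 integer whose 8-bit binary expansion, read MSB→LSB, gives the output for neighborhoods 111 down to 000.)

131

  ### -> #   bit 7 = 1  t=0,i=1
  ##. -> .   bit 6 = 0  t=0,i=8
  #.# -> .   bit 5 = 0  t=0,i=9
  #.. -> .   bit 4 = 0  t=1,i=8
  .## -> .   bit 3 = 0  t=0,i=0
  .#. -> .   bit 2 = 0  t=3,i=8
  ..# -> #   bit 1 = 1  t=1,i=0
  ... -> #   bit 0 = 1  t=1,i=9
  bits 10000011 = 131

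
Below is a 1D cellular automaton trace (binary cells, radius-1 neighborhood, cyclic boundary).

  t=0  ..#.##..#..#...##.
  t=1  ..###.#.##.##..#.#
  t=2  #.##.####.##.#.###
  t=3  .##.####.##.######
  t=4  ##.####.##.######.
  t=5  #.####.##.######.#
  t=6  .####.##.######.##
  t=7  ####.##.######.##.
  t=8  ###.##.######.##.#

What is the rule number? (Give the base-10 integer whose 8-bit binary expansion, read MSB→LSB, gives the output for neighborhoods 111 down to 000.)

188

  [7] ### => #  t=1,i=3
  [6] ##. => .  t=0,i=5
  [5] #.# => #  t=0,i=3
  [4] #.. => #  t=0,i=6
  [3] .## => #  t=0,i=4
  [2] .#. => #  t=0,i=2
  [1] ..# => .  t=0,i=1
  [0] ... => .  t=0,i=0
  bits 10111100 = 188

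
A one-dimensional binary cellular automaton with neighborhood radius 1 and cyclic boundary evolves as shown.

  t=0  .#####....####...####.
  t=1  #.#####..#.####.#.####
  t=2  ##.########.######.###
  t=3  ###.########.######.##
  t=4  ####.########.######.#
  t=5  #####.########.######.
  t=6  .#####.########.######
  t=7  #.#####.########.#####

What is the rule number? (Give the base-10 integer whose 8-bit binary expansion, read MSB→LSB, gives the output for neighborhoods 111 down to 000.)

246

  [7] ### => #  t=0,i=2
  [6] ##. => #  t=0,i=5
  [5] #.# => #  t=1,i=1
  [4] #.. => #  t=0,i=6
  [3] .## => .  t=0,i=1
  [2] .#. => #  t=1,i=9
  [1] ..# => #  t=0,i=0
  [0] ... => .  t=0,i=7
  bits 11110110 = 246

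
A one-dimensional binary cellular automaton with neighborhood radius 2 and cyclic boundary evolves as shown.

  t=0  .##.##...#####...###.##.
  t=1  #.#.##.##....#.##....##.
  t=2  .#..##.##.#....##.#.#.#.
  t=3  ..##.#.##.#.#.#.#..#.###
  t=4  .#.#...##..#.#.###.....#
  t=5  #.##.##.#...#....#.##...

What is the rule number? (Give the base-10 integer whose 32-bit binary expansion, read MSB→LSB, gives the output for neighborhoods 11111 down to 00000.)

274413065

  ##### -> .   bit 31 = 0  t=0,i=11
  ####. -> .   bit 30 = 0  t=0,i=12
  ###.# -> .   bit 29 = 0  t=0,i=19
  ###.. -> #   bit 28 = 1  t=0,i=13
  ##.## -> .   bit 27 = 0  t=0,i=3
  ##.#. -> .   bit 26 = 0  t=1,i=23
  ##..# -> .   bit 25 = 0  t=0,i=23
  ##... -> .   bit 24 = 0  t=0,i=6
  #.### -> .   bit 23 = 0  t=3,i=21
  #.##. -> #   bit 22 = 1  t=0,i=4
  #.#.# -> .   bit 21 = 0  t=1,i=0
  #.#.. -> #   bit 20 = 1  t=2,i=10
  #..## -> #   bit 19 = 1  t=0,i=0
  #..#. -> .   bit 18 = 0  t=2,i=0
  #...# -> #   bit 17 = 1  t=0,i=7
  #.... -> #   bit 16 = 1  t=1,i=10
  .#### -> .   bit 15 = 0  t=0,i=10
  .###. -> .   bit 14 = 0  t=0,i=18
  .##.# -> #   bit 13 = 1  t=0,i=2
  .##.. -> #   bit 12 = 1  t=0,i=5
  .#.## -> .   bit 11 = 0  t=1,i=3
  .#.#. -> #   bit 10 = 1  t=1,i=1
  .#..# -> #   bit 9 = 1  t=2,i=2
  .#... -> .   bit 8 = 0  t=2,i=11
  ..### -> .   bit 7 = 0  t=0,i=9
  ..##. -> .   bit 6 = 0  t=0,i=1
  ..#.# -> .   bit 5 = 0  t=1,i=13
  ..#.. -> .   bit 4 = 0  t=2,i=1
  ...## -> #   bit 3 = 1  t=0,i=8
  ...#. -> .   bit 2 = 0  t=1,i=12
  ....# -> .   bit 1 = 0  t=1,i=11
  ..... -> #   bit 0 = 1  t=4,i=20
  bits 00010000010110110011011000001001 = 274413065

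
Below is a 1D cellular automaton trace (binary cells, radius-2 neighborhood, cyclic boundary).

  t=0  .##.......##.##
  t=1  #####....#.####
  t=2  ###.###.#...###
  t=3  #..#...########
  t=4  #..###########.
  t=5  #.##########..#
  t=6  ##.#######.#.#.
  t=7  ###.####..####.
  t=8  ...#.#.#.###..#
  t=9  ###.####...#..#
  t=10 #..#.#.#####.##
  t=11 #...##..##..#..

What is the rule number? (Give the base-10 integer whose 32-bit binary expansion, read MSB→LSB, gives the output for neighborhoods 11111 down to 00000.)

2642130332

  nb #####: next=#  (t=1,i=0, bit31=1)
  nb ####.: next=.  (t=1,i=3, bit30=0)
  nb ###.#: next=.  (t=2,i=2, bit29=0)
  nb ###..: next=#  (t=1,i=4, bit28=1)
  nb ##.##: next=#  (t=0,i=0, bit27=1)
  nb ##.#.: next=#  (t=2,i=7, bit26=1)
  nb ##..#: next=.  (t=3,i=1, bit25=0)
  nb ##...: next=#  (t=0,i=3, bit24=1)
  nb #.###: next=.  (t=1,i=11, bit23=0)
  nb #.##.: next=#  (t=0,i=1, bit22=1)
  nb #.#.#: next=#  (t=6,i=11, bit21=1)
  nb #.#..: next=#  (t=2,i=8, bit20=1)
  nb #..##: next=#  (t=4,i=2, bit19=1)
  nb #..#.: next=.  (t=3,i=2, bit18=0)
  nb #...#: next=#  (t=2,i=10, bit17=1)
  nb #....: next=#  (t=0,i=4, bit16=1)
  nb .####: next=#  (t=1,i=12, bit15=1)
  nb .###.: next=.  (t=2,i=5, bit14=0)
  nb .##.#: next=#  (t=0,i=11, bit13=1)
  nb .##..: next=#  (t=0,i=2, bit12=1)
  nb .#.##: next=.  (t=1,i=10, bit11=0)
  nb .#.#.: next=#  (t=6,i=12, bit10=1)
  nb .#..#: next=.  (t=4,i=1, bit9=0)
  nb .#...: next=#  (t=2,i=9, bit8=1)
  nb ..###: next=#  (t=2,i=12, bit7=1)
  nb ..##.: next=.  (t=0,i=10, bit6=0)
  nb ..#.#: next=.  (t=1,i=9, bit5=0)
  nb ..#..: next=#  (t=3,i=3, bit4=1)
  nb ...##: next=#  (t=0,i=9, bit3=1)
  nb ...#.: next=#  (t=1,i=8, bit2=1)
  nb ....#: next=.  (t=0,i=8, bit1=0)
  nb .....: next=.  (t=0,i=5, bit0=0)
  bits 10011101011110111011010110011100 = 2642130332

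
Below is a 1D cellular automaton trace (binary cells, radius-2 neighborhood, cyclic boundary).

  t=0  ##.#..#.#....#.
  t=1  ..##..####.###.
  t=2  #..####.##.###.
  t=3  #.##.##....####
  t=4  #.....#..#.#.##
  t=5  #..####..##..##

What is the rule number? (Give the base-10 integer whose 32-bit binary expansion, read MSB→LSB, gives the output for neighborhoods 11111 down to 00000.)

  [31] ##### => #  t=3,i=13
  [30] ####. => #  t=1,i=8
  [29] ###.# => #  t=1,i=9
  [28] ###.. => #  t=1,i=13
  [27] ##.## => .  t=1,i=10
  [26] ##.#. => #  t=0,i=2
  [25] ##..# => #  t=1,i=4
  [24] ##... => .  t=1,i=14
  [23] #.### => #  t=1,i=11
  [22] #.##. => .  t=0,i=0
  [21] #.#.# => .  t=4,i=11
  [20] #.#.. => #  t=0,i=3
  [19] #..## => #  t=1,i=5
  [18] #..#. => .  t=0,i=5
  [17] #...# => #  t=1,i=0
  [16] #.... => .  t=0,i=10
  [15] .#### => .  t=1,i=7
  [14] .###. => #  t=1,i=12
  [13] .##.# => .  t=0,i=1
  [12] .##.. => #  t=1,i=3
  [11] .#.## => .  t=0,i=14
  [10] .#.#. => #  t=0,i=7
  [9] .#..# => .  t=0,i=4
  [8] .#... => #  t=0,i=9
  [7] ..### => #  t=1,i=6
  [6] ..##. => .  t=1,i=2
  [5] ..#.# => #  t=0,i=6
  [4] ..#.. => #  t=4,i=6
  [3] ...## => .  t=1,i=1
  [2] ...#. => #  t=0,i=12
  [1] ....# => #  t=0,i=11
  [0] ..... => #  t=4,i=3
  bits 11110110100110100101010110110111 = 4137309623

4137309623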